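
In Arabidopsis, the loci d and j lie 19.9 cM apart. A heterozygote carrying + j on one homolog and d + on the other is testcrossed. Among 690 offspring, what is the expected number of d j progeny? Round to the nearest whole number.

69

A map distance of 19.9 cM corresponds to a recombination frequency of 0.199.
The F1 is + j / d +, so d j is a recombinant gamete class with expected frequency r/2 = 0.199/2 = 0.0995.
Expected number = 0.0995 × 690 = 68.65 ≈ 69.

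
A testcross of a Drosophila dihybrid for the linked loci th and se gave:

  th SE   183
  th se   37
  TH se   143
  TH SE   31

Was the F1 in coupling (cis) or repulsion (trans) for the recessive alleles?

trans

The two most frequent classes are TH se (143) and th SE (183); these are the parental (non-recombinant) types.
So the F1 carried TH se on one chromosome and th SE on the other — the recessive alleles are on opposite chromosomes (trans / repulsion).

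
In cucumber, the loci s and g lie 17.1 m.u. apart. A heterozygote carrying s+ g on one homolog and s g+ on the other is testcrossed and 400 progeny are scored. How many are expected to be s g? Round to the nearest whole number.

34

A map distance of 17.1 m.u. corresponds to a recombination frequency of 0.171.
The F1 is s+ g / s g+, so s g is a recombinant gamete class with expected frequency r/2 = 0.171/2 = 0.0855.
Expected number = 0.0855 × 400 = 34.20 ≈ 34.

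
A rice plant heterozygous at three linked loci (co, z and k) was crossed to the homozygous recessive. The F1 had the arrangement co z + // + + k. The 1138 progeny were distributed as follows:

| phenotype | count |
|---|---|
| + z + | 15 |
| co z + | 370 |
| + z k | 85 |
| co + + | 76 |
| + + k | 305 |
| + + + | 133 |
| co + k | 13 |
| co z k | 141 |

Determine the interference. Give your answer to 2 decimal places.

0.44

The two rarest classes, + z + and co + k, are the double crossovers. Comparing them with the parentals, only the co allele has switched, so co is the middle locus and the order is z – co – k.
z–co: (161 + 28)/1138 = 0.1661; co–k: (274 + 28)/1138 = 0.2654.
Expected DCO frequency = 0.1661 × 0.2654 ≈ 0.04408; observed = 28/1138 ≈ 0.02460.
Coefficient of coincidence = 0.02460/0.04408 ≈ 0.56; interference = 1 − 0.56 = 0.44.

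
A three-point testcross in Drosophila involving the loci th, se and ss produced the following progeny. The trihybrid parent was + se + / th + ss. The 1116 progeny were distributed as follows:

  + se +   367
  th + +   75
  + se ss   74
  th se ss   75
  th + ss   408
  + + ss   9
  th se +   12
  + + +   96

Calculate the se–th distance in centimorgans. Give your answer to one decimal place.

17.2 centimorgans

The two rarest classes, th se + and + + ss, are the double crossovers. Comparing them with the parentals, only the th allele has switched, so th is the middle locus and the order is se – th – ss.
Crossovers in the se–th interval produce the single-crossover classes + + + and th se ss (96 + 75 = 171) plus the double crossovers (21).
RF(se–th) = (171 + 21) / 1116 = 192/1116 = 0.1720 → 17.2 centimorgans.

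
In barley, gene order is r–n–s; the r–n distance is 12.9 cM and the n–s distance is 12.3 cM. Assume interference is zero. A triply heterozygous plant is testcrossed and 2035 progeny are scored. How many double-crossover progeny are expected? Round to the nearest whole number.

Map distances give recombination frequencies of 0.129 and 0.123 for the two intervals.
With no interference, expected double-crossover frequency = 0.129 × 0.123 = 0.01587.
Expected number = 0.01587 × 2035 = 32.29 ≈ 32.

32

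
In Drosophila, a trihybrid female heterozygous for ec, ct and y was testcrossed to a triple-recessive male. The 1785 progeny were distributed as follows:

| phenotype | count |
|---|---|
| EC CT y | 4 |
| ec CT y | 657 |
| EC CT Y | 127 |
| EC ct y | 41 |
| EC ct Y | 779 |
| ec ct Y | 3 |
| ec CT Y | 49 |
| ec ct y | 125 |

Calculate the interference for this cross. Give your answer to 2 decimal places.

0.50

The two most frequent reciprocal classes, EC ct Y and ec CT y, are the parental types, so the F1 was EC ct Y / ec CT y.
The two rarest classes, ec ct Y and EC CT y, are the double crossovers. Comparing them with the parentals, only the ec allele has switched, so ec is the middle locus and the order is y – ec – ct.
y–ec: (90 + 7)/1785 = 0.0543; ec–ct: (252 + 7)/1785 = 0.1451.
Expected DCO frequency = 0.0543 × 0.1451 ≈ 0.00788; observed = 7/1785 ≈ 0.00392.
Coefficient of coincidence = 0.00392/0.00788 ≈ 0.50; interference = 1 − 0.50 = 0.50.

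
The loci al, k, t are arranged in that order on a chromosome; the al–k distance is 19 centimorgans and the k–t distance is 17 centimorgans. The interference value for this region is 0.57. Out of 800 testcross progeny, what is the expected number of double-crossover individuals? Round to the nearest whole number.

Map distances give recombination frequencies of 0.190 and 0.170 for the two intervals.
With interference 0.57 (so coincidence = 0.43), expected double-crossover frequency = 0.190 × 0.170 × 0.43 = 0.01389.
Expected number = 0.01389 × 800 = 11.11 ≈ 11.

11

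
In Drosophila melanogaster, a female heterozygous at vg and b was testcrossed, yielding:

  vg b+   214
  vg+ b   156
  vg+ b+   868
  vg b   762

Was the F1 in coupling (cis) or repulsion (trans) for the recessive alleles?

cis

The two most frequent classes are vg+ b+ (868) and vg b (762); these are the parental (non-recombinant) types.
So the F1 carried vg+ b+ on one chromosome and vg b on the other — the recessive alleles are on the same chromosome (cis / coupling).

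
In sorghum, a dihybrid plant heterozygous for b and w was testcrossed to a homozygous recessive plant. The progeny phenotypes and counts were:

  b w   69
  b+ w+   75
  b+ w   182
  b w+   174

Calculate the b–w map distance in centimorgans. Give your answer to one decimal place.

The two most frequent classes, b+ w (182) and b w+ (174), are the parental types, so the F1 was b+ w / b w+.
The recombinant classes are b+ w+ and b w: 75 + 69 = 144.
Recombination frequency = 144/500 = 0.2880 ≈ 28.8%, i.e. 28.8 centimorgans.

28.8 centimorgans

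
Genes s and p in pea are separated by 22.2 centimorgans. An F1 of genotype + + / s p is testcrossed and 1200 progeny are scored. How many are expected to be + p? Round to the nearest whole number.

A map distance of 22.2 centimorgans corresponds to a recombination frequency of 0.222.
The F1 is + + / s p, so + p is a recombinant gamete class with expected frequency r/2 = 0.222/2 = 0.1110.
Expected number = 0.1110 × 1200 = 133.20 ≈ 133.

133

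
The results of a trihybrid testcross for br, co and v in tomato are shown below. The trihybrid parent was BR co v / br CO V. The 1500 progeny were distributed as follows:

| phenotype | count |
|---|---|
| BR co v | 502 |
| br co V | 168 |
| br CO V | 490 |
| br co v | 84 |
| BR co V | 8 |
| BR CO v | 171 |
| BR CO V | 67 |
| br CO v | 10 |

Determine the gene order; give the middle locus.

The two rarest classes, BR co V and br CO v, are the double crossovers. Comparing them with the parentals, only the v allele has switched, so v is the middle locus and the order is br – v – co.

v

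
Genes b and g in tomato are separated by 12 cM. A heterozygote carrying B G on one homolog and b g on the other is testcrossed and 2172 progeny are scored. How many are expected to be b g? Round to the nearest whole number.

956

A map distance of 12 cM corresponds to a recombination frequency of 0.120.
The F1 is B G / b g, so b g is a parental gamete class with expected frequency (1 − r)/2 = 0.880/2 = 0.4400.
Expected number = 0.4400 × 2172 = 955.68 ≈ 956.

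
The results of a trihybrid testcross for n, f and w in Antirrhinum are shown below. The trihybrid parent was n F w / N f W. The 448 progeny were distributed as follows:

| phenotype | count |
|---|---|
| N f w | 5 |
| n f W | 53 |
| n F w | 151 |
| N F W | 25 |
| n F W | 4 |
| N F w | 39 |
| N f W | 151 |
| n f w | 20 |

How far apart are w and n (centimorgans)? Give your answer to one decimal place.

The two rarest classes, n F W and N f w, are the double crossovers. Comparing them with the parentals, only the w allele has switched, so w is the middle locus and the order is f – w – n.
Crossovers in the w–n interval produce the single-crossover classes N F w and n f W (39 + 53 = 92) plus the double crossovers (9).
RF(w–n) = (92 + 9) / 448 = 101/448 = 0.2254 → 22.5 centimorgans.

22.5 centimorgans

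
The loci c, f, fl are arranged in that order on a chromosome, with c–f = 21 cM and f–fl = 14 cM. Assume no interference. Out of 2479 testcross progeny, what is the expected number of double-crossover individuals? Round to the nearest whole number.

73

Map distances give recombination frequencies of 0.210 and 0.140 for the two intervals.
With no interference, expected double-crossover frequency = 0.210 × 0.140 = 0.02940.
Expected number = 0.02940 × 2479 = 72.88 ≈ 73.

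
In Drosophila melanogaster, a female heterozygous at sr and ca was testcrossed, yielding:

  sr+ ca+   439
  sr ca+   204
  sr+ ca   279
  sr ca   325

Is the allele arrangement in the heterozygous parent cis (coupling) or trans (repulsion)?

The two most frequent classes are sr+ ca+ (439) and sr ca (325); these are the parental (non-recombinant) types.
So the F1 carried sr+ ca+ on one chromosome and sr ca on the other — the recessive alleles are on the same chromosome (cis / coupling).

cis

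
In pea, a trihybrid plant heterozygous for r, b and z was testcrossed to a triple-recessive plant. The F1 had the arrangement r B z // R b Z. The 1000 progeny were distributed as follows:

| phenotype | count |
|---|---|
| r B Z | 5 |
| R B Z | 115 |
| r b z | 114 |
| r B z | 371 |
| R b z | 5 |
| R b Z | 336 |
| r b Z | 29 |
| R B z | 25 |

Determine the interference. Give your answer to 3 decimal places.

The two rarest classes, r B Z and R b z, are the double crossovers. Comparing them with the parentals, only the z allele has switched, so z is the middle locus and the order is b – z – r.
b–z: (229 + 10)/1000 = 0.2390; z–r: (54 + 10)/1000 = 0.0640.
Expected DCO frequency = 0.2390 × 0.0640 ≈ 0.01530; observed = 10/1000 ≈ 0.01000.
Coefficient of coincidence = 0.01000/0.01530 ≈ 0.654; interference = 1 − 0.654 = 0.346.

0.346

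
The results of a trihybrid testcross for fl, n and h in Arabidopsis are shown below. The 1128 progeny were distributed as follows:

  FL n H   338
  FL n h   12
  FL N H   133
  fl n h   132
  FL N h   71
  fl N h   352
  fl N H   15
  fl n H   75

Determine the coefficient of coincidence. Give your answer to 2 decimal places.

The two most frequent reciprocal classes, FL n H and fl N h, are the parental types, so the F1 was FL n H / fl N h.
The two rarest classes, FL n h and fl N H, are the double crossovers. Comparing them with the parentals, only the h allele has switched, so h is the middle locus and the order is fl – h – n.
fl–h: (146 + 27)/1128 = 0.1534; h–n: (265 + 27)/1128 = 0.2589.
Expected DCO frequency = 0.1534 × 0.2589 ≈ 0.03972; observed = 27/1128 ≈ 0.02394.
Coefficient of coincidence = 0.02394/0.03972 ≈ 0.60.

0.60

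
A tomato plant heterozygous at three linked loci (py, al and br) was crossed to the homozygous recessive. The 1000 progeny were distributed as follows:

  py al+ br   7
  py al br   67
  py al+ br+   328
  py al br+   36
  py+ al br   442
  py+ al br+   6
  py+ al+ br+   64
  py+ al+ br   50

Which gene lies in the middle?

The two most frequent reciprocal classes, py al+ br+ and py+ al br, are the parental types, so the F1 was py al+ br+ / py+ al br.
The two rarest classes, py al+ br and py+ al br+, are the double crossovers. Comparing them with the parentals, only the br allele has switched, so br is the middle locus and the order is al – br – py.

br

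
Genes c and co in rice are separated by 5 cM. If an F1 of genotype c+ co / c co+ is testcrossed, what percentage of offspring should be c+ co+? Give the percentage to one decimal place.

A map distance of 5 cM corresponds to a recombination frequency of 0.050.
The F1 is c+ co / c co+, so c+ co+ is a recombinant gamete class with expected frequency r/2 = 0.050/2 = 0.0250.
That is 0.0250 = 2.5% of the progeny.

2.5%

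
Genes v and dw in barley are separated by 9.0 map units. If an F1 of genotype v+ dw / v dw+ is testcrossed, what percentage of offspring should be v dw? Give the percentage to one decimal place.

4.5%

A map distance of 9.0 map units corresponds to a recombination frequency of 0.090.
The F1 is v+ dw / v dw+, so v dw is a recombinant gamete class with expected frequency r/2 = 0.090/2 = 0.0450.
That is 0.0450 = 4.5% of the progeny.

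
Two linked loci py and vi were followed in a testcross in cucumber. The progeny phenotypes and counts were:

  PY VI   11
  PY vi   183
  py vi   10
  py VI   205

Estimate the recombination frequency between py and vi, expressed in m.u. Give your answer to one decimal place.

The two most frequent classes, PY vi (183) and py VI (205), are the parental types, so the F1 was PY vi / py VI.
The recombinant classes are PY VI and py vi: 11 + 10 = 21.
Recombination frequency = 21/409 = 0.0513 ≈ 5.1%, i.e. 5.1 m.u.

5.1 m.u.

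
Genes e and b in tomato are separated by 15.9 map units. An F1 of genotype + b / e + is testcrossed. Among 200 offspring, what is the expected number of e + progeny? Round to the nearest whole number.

84

A map distance of 15.9 map units corresponds to a recombination frequency of 0.159.
The F1 is + b / e +, so e + is a parental gamete class with expected frequency (1 − r)/2 = 0.841/2 = 0.4205.
Expected number = 0.4205 × 200 = 84.10 ≈ 84.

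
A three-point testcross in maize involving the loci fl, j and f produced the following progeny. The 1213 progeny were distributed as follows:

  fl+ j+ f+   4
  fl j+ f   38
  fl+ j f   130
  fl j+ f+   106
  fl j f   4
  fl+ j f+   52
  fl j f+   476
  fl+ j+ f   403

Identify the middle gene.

f

The two most frequent reciprocal classes, fl+ j+ f and fl j f+, are the parental types, so the F1 was fl+ j+ f / fl j f+.
The two rarest classes, fl+ j+ f+ and fl j f, are the double crossovers. Comparing them with the parentals, only the f allele has switched, so f is the middle locus and the order is fl – f – j.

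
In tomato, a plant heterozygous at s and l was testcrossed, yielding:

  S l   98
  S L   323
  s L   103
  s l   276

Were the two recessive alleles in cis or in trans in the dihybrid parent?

cis

The two most frequent classes are S L (323) and s l (276); these are the parental (non-recombinant) types.
So the F1 carried S L on one chromosome and s l on the other — the recessive alleles are on the same chromosome (cis / coupling).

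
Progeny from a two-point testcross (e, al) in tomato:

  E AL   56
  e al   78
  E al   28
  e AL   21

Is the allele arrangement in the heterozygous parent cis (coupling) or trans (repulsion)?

The two most frequent classes are E AL (56) and e al (78); these are the parental (non-recombinant) types.
So the F1 carried E AL on one chromosome and e al on the other — the recessive alleles are on the same chromosome (cis / coupling).

cis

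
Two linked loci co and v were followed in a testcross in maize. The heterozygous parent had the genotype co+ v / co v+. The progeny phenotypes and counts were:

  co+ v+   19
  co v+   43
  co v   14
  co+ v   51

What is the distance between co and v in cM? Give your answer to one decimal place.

26.0 cM

The recombinant classes are co+ v+ and co v: 19 + 14 = 33.
Recombination frequency = 33/127 = 0.2598 ≈ 26.0%, i.e. 26.0 cM.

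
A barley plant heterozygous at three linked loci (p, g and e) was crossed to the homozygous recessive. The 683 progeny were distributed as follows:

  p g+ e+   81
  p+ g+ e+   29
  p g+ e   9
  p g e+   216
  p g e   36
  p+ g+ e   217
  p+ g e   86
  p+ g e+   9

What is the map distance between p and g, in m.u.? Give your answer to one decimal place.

The two most frequent reciprocal classes, p+ g+ e and p g e+, are the parental types, so the F1 was p+ g+ e / p g e+.
The two rarest classes, p g+ e and p+ g e+, are the double crossovers. Comparing them with the parentals, only the p allele has switched, so p is the middle locus and the order is e – p – g.
Crossovers in the p–g interval produce the single-crossover classes p+ g e and p g+ e+ (86 + 81 = 167) plus the double crossovers (18).
RF(p–g) = (167 + 18) / 683 = 185/683 = 0.2709 → 27.1 m.u.

27.1 m.u.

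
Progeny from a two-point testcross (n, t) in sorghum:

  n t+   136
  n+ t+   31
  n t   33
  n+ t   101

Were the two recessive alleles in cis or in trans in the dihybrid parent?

The two most frequent classes are n+ t (101) and n t+ (136); these are the parental (non-recombinant) types.
So the F1 carried n+ t on one chromosome and n t+ on the other — the recessive alleles are on opposite chromosomes (trans / repulsion).

trans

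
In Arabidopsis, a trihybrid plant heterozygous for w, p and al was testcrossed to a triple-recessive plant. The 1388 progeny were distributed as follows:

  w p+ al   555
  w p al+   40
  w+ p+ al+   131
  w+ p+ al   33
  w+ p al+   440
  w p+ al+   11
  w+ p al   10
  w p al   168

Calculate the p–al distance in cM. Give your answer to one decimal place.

23.1 cM

The two most frequent reciprocal classes, w+ p al+ and w p+ al, are the parental types, so the F1 was w+ p al+ / w p+ al.
The two rarest classes, w+ p al and w p+ al+, are the double crossovers. Comparing them with the parentals, only the al allele has switched, so al is the middle locus and the order is w – al – p.
Crossovers in the al–p interval produce the single-crossover classes w+ p+ al+ and w p al (131 + 168 = 299) plus the double crossovers (21).
RF(al–p) = (299 + 21) / 1388 = 320/1388 = 0.2305 → 23.1 cM.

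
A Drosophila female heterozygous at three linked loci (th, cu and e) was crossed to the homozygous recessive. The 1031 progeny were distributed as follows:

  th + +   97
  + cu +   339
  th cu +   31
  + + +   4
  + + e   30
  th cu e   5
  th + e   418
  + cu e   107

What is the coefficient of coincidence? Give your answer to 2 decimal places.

The two most frequent reciprocal classes, + cu + and th + e, are the parental types, so the F1 was + cu + / th + e.
The two rarest classes, + + + and th cu e, are the double crossovers. Comparing them with the parentals, only the cu allele has switched, so cu is the middle locus and the order is e – cu – th.
e–cu: (204 + 9)/1031 = 0.2066; cu–th: (61 + 9)/1031 = 0.0679.
Expected DCO frequency = 0.2066 × 0.0679 ≈ 0.01403; observed = 9/1031 ≈ 0.00873.
Coefficient of coincidence = 0.00873/0.01403 ≈ 0.62.

0.62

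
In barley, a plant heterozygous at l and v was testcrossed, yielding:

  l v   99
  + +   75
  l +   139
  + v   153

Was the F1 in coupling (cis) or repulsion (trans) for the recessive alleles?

trans

The two most frequent classes are + v (153) and l + (139); these are the parental (non-recombinant) types.
So the F1 carried + v on one chromosome and l + on the other — the recessive alleles are on opposite chromosomes (trans / repulsion).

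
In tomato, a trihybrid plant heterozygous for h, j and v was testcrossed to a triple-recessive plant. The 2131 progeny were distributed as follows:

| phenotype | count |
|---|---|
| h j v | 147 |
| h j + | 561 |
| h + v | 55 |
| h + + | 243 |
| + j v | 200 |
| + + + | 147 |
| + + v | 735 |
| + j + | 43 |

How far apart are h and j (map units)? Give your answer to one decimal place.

25.4 map units

The two most frequent reciprocal classes, + + v and h j +, are the parental types, so the F1 was + + v / h j +.
The two rarest classes, h + v and + j +, are the double crossovers. Comparing them with the parentals, only the h allele has switched, so h is the middle locus and the order is j – h – v.
Crossovers in the j–h interval produce the single-crossover classes + j v and h + + (200 + 243 = 443) plus the double crossovers (98).
RF(j–h) = (443 + 98) / 2131 = 541/2131 = 0.2539 → 25.4 map units.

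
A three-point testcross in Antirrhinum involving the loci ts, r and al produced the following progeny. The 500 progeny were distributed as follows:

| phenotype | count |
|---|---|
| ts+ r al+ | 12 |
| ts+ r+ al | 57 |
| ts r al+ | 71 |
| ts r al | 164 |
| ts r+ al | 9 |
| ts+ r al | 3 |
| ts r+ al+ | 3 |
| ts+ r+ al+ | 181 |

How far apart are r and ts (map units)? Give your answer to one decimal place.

5.4 map units

The two most frequent reciprocal classes, ts r al and ts+ r+ al+, are the parental types, so the F1 was ts r al / ts+ r+ al+.
The two rarest classes, ts+ r al and ts r+ al+, are the double crossovers. Comparing them with the parentals, only the ts allele has switched, so ts is the middle locus and the order is al – ts – r.
Crossovers in the ts–r interval produce the single-crossover classes ts r+ al and ts+ r al+ (9 + 12 = 21) plus the double crossovers (6).
RF(ts–r) = (21 + 6) / 500 = 27/500 = 0.0540 → 5.4 map units.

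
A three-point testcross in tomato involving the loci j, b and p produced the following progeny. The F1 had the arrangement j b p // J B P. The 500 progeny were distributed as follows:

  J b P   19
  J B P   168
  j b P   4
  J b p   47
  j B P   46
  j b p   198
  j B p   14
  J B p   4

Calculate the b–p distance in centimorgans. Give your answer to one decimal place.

The two rarest classes, j b P and J B p, are the double crossovers. Comparing them with the parentals, only the p allele has switched, so p is the middle locus and the order is b – p – j.
Crossovers in the b–p interval produce the single-crossover classes j B p and J b P (14 + 19 = 33) plus the double crossovers (8).
RF(b–p) = (33 + 8) / 500 = 41/500 = 0.0820 → 8.2 centimorgans.

8.2 centimorgans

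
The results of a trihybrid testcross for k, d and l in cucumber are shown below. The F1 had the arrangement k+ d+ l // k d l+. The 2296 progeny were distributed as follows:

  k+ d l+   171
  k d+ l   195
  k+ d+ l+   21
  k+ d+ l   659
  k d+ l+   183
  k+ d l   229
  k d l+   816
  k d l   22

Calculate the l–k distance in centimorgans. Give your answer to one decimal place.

17.8 centimorgans

The two rarest classes, k+ d+ l+ and k d l, are the double crossovers. Comparing them with the parentals, only the l allele has switched, so l is the middle locus and the order is d – l – k.
Crossovers in the l–k interval produce the single-crossover classes k d+ l and k+ d l+ (195 + 171 = 366) plus the double crossovers (43).
RF(l–k) = (366 + 43) / 2296 = 409/2296 = 0.1781 → 17.8 centimorgans.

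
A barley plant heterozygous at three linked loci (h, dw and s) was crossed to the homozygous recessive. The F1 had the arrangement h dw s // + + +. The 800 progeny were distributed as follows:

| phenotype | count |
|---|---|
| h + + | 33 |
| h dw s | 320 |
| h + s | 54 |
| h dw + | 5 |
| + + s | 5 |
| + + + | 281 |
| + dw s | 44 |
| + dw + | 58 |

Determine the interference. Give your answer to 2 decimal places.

The two rarest classes, h dw + and + + s, are the double crossovers. Comparing them with the parentals, only the s allele has switched, so s is the middle locus and the order is dw – s – h.
dw–s: (112 + 10)/800 = 0.1525; s–h: (77 + 10)/800 = 0.1087.
Expected DCO frequency = 0.1525 × 0.1087 ≈ 0.01658; observed = 10/800 ≈ 0.01250.
Coefficient of coincidence = 0.01250/0.01658 ≈ 0.75; interference = 1 − 0.75 = 0.25.

0.25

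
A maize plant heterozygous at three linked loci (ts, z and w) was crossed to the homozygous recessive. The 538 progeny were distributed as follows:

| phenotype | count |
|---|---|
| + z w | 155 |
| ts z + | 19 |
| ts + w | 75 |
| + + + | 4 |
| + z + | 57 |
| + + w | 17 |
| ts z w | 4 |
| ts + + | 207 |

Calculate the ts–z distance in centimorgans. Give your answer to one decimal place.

The two most frequent reciprocal classes, ts + + and + z w, are the parental types, so the F1 was ts + + / + z w.
The two rarest classes, + + + and ts z w, are the double crossovers. Comparing them with the parentals, only the ts allele has switched, so ts is the middle locus and the order is w – ts – z.
Crossovers in the ts–z interval produce the single-crossover classes ts z + and + + w (19 + 17 = 36) plus the double crossovers (8).
RF(ts–z) = (36 + 8) / 538 = 44/538 = 0.0818 → 8.2 centimorgans.

8.2 centimorgans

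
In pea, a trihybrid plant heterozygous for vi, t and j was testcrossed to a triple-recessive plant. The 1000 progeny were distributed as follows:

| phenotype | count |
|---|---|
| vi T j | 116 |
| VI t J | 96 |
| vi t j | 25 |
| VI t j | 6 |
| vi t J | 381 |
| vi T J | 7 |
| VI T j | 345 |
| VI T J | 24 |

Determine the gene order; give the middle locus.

The two most frequent reciprocal classes, vi t J and VI T j, are the parental types, so the F1 was vi t J / VI T j.
The two rarest classes, vi T J and VI t j, are the double crossovers. Comparing them with the parentals, only the t allele has switched, so t is the middle locus and the order is j – t – vi.

t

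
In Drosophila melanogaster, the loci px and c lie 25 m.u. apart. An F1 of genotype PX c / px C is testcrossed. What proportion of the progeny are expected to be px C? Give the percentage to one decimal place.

37.5%

A map distance of 25 m.u. corresponds to a recombination frequency of 0.250.
The F1 is PX c / px C, so px C is a parental gamete class with expected frequency (1 − r)/2 = 0.750/2 = 0.3750.
That is 0.3750 = 37.5% of the progeny.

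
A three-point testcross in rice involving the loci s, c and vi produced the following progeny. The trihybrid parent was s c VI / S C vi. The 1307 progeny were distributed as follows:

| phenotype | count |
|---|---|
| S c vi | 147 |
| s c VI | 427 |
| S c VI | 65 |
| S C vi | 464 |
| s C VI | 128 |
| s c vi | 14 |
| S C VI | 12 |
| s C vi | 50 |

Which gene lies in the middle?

The two rarest classes, s c vi and S C VI, are the double crossovers. Comparing them with the parentals, only the vi allele has switched, so vi is the middle locus and the order is s – vi – c.

vi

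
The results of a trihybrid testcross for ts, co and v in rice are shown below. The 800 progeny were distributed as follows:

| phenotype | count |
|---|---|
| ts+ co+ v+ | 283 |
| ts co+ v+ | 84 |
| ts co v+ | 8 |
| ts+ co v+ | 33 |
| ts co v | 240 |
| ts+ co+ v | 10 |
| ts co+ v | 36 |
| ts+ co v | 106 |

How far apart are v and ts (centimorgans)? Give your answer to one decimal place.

The two most frequent reciprocal classes, ts co v and ts+ co+ v+, are the parental types, so the F1 was ts co v / ts+ co+ v+.
The two rarest classes, ts co v+ and ts+ co+ v, are the double crossovers. Comparing them with the parentals, only the v allele has switched, so v is the middle locus and the order is ts – v – co.
Crossovers in the ts–v interval produce the single-crossover classes ts+ co v and ts co+ v+ (106 + 84 = 190) plus the double crossovers (18).
RF(ts–v) = (190 + 18) / 800 = 208/800 = 0.2600 → 26.0 centimorgans.

26.0 centimorgans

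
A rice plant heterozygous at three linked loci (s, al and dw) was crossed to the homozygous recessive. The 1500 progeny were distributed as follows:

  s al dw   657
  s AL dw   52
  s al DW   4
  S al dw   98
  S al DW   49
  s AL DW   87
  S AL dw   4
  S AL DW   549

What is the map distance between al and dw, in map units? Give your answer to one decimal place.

The two most frequent reciprocal classes, S AL DW and s al dw, are the parental types, so the F1 was S AL DW / s al dw.
The two rarest classes, S AL dw and s al DW, are the double crossovers. Comparing them with the parentals, only the dw allele has switched, so dw is the middle locus and the order is al – dw – s.
Crossovers in the al–dw interval produce the single-crossover classes S al DW and s AL dw (49 + 52 = 101) plus the double crossovers (8).
RF(al–dw) = (101 + 8) / 1500 = 109/1500 = 0.0727 → 7.3 map units.

7.3 map units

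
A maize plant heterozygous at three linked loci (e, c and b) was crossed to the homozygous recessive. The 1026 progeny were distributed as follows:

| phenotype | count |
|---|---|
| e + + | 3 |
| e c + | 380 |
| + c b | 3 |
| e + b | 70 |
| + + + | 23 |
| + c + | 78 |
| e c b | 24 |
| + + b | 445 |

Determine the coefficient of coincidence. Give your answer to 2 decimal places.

The two most frequent reciprocal classes, + + b and e c +, are the parental types, so the F1 was + + b / e c +.
The two rarest classes, + c b and e + +, are the double crossovers. Comparing them with the parentals, only the c allele has switched, so c is the middle locus and the order is b – c – e.
b–c: (47 + 6)/1026 = 0.0517; c–e: (148 + 6)/1026 = 0.1501.
Expected DCO frequency = 0.0517 × 0.1501 ≈ 0.00776; observed = 6/1026 ≈ 0.00585.
Coefficient of coincidence = 0.00585/0.00776 ≈ 0.75.

0.75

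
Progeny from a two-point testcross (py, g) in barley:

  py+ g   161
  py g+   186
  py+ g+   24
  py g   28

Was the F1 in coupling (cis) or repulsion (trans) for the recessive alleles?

trans

The two most frequent classes are py+ g (161) and py g+ (186); these are the parental (non-recombinant) types.
So the F1 carried py+ g on one chromosome and py g+ on the other — the recessive alleles are on opposite chromosomes (trans / repulsion).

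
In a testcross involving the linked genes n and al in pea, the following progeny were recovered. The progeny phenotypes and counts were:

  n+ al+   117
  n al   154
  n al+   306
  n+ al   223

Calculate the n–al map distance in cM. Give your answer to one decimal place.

The two most frequent classes, n+ al (223) and n al+ (306), are the parental types, so the F1 was n+ al / n al+.
The recombinant classes are n+ al+ and n al: 117 + 154 = 271.
Recombination frequency = 271/800 = 0.3387 ≈ 33.9%, i.e. 33.9 cM.

33.9 cM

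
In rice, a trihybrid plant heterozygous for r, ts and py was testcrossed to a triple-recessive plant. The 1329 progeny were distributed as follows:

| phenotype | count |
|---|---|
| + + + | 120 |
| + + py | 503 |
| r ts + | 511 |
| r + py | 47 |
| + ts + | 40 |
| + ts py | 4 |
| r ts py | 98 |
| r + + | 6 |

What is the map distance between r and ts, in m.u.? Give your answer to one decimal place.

7.3 m.u.

The two most frequent reciprocal classes, + + py and r ts +, are the parental types, so the F1 was + + py / r ts +.
The two rarest classes, + ts py and r + +, are the double crossovers. Comparing them with the parentals, only the ts allele has switched, so ts is the middle locus and the order is r – ts – py.
Crossovers in the r–ts interval produce the single-crossover classes r + py and + ts + (47 + 40 = 87) plus the double crossovers (10).
RF(r–ts) = (87 + 10) / 1329 = 97/1329 = 0.0730 → 7.3 m.u.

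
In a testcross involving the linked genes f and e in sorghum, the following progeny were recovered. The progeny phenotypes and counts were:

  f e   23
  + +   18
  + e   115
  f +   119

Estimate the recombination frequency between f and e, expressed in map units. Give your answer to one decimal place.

14.9 map units

The two most frequent classes, + e (115) and f + (119), are the parental types, so the F1 was + e / f +.
The recombinant classes are + + and f e: 18 + 23 = 41.
Recombination frequency = 41/275 = 0.1491 ≈ 14.9%, i.e. 14.9 map units.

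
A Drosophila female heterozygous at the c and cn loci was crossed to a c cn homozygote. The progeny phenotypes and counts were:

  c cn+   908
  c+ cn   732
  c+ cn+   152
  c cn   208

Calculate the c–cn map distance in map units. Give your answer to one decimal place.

The two most frequent classes, c+ cn (732) and c cn+ (908), are the parental types, so the F1 was c+ cn / c cn+.
The recombinant classes are c+ cn+ and c cn: 152 + 208 = 360.
Recombination frequency = 360/2000 = 0.1800 ≈ 18.0%, i.e. 18.0 map units.

18.0 map units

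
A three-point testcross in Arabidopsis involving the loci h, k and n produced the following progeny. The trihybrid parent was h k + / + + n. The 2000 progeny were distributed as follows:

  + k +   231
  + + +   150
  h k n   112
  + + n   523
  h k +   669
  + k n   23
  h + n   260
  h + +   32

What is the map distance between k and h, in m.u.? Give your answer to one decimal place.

27.3 m.u.

The two rarest classes, h + + and + k n, are the double crossovers. Comparing them with the parentals, only the k allele has switched, so k is the middle locus and the order is n – k – h.
Crossovers in the k–h interval produce the single-crossover classes + k + and h + n (231 + 260 = 491) plus the double crossovers (55).
RF(k–h) = (491 + 55) / 2000 = 546/2000 = 0.2730 → 27.3 m.u.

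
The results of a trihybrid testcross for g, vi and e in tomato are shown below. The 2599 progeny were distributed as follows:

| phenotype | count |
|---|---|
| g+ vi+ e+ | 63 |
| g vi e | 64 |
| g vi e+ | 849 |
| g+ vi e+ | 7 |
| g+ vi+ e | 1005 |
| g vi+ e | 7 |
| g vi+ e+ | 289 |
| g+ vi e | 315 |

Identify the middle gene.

g

The two most frequent reciprocal classes, g vi e+ and g+ vi+ e, are the parental types, so the F1 was g vi e+ / g+ vi+ e.
The two rarest classes, g+ vi e+ and g vi+ e, are the double crossovers. Comparing them with the parentals, only the g allele has switched, so g is the middle locus and the order is vi – g – e.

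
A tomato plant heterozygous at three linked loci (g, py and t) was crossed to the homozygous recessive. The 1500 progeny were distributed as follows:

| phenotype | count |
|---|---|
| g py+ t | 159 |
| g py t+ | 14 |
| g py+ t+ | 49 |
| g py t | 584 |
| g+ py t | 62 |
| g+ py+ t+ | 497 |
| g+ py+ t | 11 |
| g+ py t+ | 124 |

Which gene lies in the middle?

The two most frequent reciprocal classes, g py t and g+ py+ t+, are the parental types, so the F1 was g py t / g+ py+ t+.
The two rarest classes, g py t+ and g+ py+ t, are the double crossovers. Comparing them with the parentals, only the t allele has switched, so t is the middle locus and the order is g – t – py.

t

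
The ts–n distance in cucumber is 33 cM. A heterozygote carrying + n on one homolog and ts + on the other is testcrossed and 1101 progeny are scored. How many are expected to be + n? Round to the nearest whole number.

369

A map distance of 33 cM corresponds to a recombination frequency of 0.330.
The F1 is + n / ts +, so + n is a parental gamete class with expected frequency (1 − r)/2 = 0.670/2 = 0.3350.
Expected number = 0.3350 × 1101 = 368.83 ≈ 369.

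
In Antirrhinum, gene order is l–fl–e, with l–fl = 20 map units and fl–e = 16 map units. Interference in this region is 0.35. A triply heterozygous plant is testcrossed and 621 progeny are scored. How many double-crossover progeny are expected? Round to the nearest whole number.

Map distances give recombination frequencies of 0.200 and 0.160 for the two intervals.
With interference 0.35 (so coincidence = 0.65), expected double-crossover frequency = 0.200 × 0.160 × 0.65 = 0.02080.
Expected number = 0.02080 × 621 = 12.92 ≈ 13.

13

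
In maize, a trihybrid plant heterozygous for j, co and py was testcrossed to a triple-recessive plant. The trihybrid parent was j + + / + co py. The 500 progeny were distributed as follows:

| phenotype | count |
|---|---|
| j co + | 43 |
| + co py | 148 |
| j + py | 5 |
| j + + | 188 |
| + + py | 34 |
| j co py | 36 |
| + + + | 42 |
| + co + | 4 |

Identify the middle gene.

The two rarest classes, j + py and + co +, are the double crossovers. Comparing them with the parentals, only the py allele has switched, so py is the middle locus and the order is co – py – j.

py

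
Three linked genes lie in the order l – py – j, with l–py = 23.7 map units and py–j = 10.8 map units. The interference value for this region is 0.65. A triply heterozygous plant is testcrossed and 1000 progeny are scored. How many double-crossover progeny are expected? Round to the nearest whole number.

9

Map distances give recombination frequencies of 0.237 and 0.108 for the two intervals.
With interference 0.65 (so coincidence = 0.35), expected double-crossover frequency = 0.237 × 0.108 × 0.35 = 0.00896.
Expected number = 0.00896 × 1000 = 8.96 ≈ 9.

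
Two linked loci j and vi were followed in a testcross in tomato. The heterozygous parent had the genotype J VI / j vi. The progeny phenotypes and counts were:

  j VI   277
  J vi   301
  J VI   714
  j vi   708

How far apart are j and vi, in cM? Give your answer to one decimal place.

28.9 cM

The recombinant classes are J vi and j VI: 301 + 277 = 578.
Recombination frequency = 578/2000 = 0.2890 ≈ 28.9%, i.e. 28.9 cM.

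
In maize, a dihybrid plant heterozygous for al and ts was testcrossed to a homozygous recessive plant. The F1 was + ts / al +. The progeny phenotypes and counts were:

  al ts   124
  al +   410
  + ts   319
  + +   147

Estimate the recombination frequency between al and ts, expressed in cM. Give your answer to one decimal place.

27.1 cM

The recombinant classes are + + and al ts: 147 + 124 = 271.
Recombination frequency = 271/1000 = 0.2710 ≈ 27.1%, i.e. 27.1 cM.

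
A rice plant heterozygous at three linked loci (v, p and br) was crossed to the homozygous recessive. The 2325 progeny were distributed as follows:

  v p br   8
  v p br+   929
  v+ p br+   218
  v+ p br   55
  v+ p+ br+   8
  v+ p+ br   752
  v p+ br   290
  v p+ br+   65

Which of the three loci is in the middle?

The two most frequent reciprocal classes, v p br+ and v+ p+ br, are the parental types, so the F1 was v p br+ / v+ p+ br.
The two rarest classes, v p br and v+ p+ br+, are the double crossovers. Comparing them with the parentals, only the br allele has switched, so br is the middle locus and the order is p – br – v.

br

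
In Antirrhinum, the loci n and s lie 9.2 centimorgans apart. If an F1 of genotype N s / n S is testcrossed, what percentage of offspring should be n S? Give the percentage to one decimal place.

45.4%

A map distance of 9.2 centimorgans corresponds to a recombination frequency of 0.092.
The F1 is N s / n S, so n S is a parental gamete class with expected frequency (1 − r)/2 = 0.908/2 = 0.4540.
That is 0.4540 = 45.4% of the progeny.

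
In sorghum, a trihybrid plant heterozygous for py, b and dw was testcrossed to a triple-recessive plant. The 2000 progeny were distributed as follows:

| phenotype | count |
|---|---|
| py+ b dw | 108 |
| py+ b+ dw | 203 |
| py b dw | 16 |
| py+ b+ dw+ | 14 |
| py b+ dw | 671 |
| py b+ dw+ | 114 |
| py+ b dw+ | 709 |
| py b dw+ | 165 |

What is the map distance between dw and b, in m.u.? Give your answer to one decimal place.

The two most frequent reciprocal classes, py+ b dw+ and py b+ dw, are the parental types, so the F1 was py+ b dw+ / py b+ dw.
The two rarest classes, py+ b+ dw+ and py b dw, are the double crossovers. Comparing them with the parentals, only the b allele has switched, so b is the middle locus and the order is dw – b – py.
Crossovers in the dw–b interval produce the single-crossover classes py+ b dw and py b+ dw+ (108 + 114 = 222) plus the double crossovers (30).
RF(dw–b) = (222 + 30) / 2000 = 252/2000 = 0.1260 → 12.6 m.u.

12.6 m.u.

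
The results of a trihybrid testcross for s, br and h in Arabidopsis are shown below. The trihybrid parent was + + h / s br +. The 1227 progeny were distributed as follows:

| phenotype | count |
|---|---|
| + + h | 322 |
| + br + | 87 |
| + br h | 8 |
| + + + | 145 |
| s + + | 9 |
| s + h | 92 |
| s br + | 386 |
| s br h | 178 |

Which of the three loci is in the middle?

The two rarest classes, + br h and s + +, are the double crossovers. Comparing them with the parentals, only the br allele has switched, so br is the middle locus and the order is s – br – h.

br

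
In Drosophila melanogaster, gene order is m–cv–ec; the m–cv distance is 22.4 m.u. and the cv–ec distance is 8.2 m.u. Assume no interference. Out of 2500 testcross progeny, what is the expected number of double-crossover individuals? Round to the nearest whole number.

46

Map distances give recombination frequencies of 0.224 and 0.082 for the two intervals.
With no interference, expected double-crossover frequency = 0.224 × 0.082 = 0.01837.
Expected number = 0.01837 × 2500 = 45.92 ≈ 46.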